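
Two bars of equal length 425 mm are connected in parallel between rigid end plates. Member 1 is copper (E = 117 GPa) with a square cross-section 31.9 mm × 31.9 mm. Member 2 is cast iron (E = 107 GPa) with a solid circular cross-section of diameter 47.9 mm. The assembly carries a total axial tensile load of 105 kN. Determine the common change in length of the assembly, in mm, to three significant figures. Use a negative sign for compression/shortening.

0.143 mm

A_1 = 1018 mm².
A_2 = 1802 mm².
Equal strain + equilibrium ⇒ each member carries load in proportion to AE: A₁E₁ = 119100000 N, A₂E₂ = 192800000 N, ΣAE = 311900000 N.
δ = PL/ΣAE = 105000·425/311900000 = 0.1431 mm.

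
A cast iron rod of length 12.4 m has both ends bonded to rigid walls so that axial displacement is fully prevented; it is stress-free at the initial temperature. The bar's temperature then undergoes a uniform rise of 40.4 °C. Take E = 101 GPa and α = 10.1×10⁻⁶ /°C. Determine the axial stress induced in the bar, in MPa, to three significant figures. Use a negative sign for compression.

-41.2 MPa

Free thermal expansion αLΔT = 10.1e-6 · 12400 · 40.4 = 5.06 mm.
The walls impose strain ε = −(5.06)/12400 = -4.0804e-04; σ = Eε = 101000 · -4.0804e-04 = -41.21 MPa.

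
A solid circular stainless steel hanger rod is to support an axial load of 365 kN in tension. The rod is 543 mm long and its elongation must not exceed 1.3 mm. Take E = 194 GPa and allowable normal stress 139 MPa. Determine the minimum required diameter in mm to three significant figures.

Required area A ≥ P/σ_allow = 365000/139 = 2626 mm².
For a solid circular section, d ≥ √(4A/π) = 57.82 mm.
Elongation limit: A ≥ PL/(Eδ_allow) = 365000·543/(194000·1.3) = 785.9 mm² ⇒ d ≥ 31.63 mm.
The stress limit governs.

57.8 mm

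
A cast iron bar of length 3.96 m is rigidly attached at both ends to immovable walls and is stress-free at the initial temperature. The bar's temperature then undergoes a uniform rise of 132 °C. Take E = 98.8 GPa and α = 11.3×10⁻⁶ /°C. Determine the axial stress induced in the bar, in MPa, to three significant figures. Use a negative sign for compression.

-147 MPa

Free thermal expansion αLΔT = 11.3e-6 · 3960 · 132 = 5.907 mm.
The walls impose strain ε = −(5.907)/3960 = -1.4916e-03; σ = Eε = 98800 · -1.4916e-03 = -147.4 MPa.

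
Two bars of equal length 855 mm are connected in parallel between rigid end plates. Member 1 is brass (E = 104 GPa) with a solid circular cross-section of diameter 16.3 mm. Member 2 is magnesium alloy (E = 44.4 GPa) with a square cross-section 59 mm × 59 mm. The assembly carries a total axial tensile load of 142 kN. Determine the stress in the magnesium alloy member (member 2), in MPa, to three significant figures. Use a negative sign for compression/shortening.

A_1 = 208.7 mm².
A_2 = 3481 mm².
Equal strain + equilibrium ⇒ each member carries load in proportion to AE: A₁E₁ = 21700000 N, A₂E₂ = 154600000 N, ΣAE = 176300000 N.
σ₂ = P·E₂/ΣAE = 142000·44400/176300000 = 35.77 MPa.

35.8 MPa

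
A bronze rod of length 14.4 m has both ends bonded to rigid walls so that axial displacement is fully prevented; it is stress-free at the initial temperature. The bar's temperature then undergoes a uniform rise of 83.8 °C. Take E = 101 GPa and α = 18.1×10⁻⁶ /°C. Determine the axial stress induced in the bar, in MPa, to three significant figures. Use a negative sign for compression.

-153 MPa

Free thermal expansion αLΔT = 18.1e-6 · 14400 · 83.8 = 21.84 mm.
The walls impose strain ε = −(21.84)/14400 = -1.5168e-03; σ = Eε = 101000 · -1.5168e-03 = -153.2 MPa.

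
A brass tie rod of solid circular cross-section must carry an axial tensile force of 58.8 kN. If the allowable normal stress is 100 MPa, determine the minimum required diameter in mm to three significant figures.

Required area A ≥ P/σ_allow = 58800/100 = 588 mm².
For a solid circular section, d ≥ √(4A/π) = 27.36 mm.

27.4 mm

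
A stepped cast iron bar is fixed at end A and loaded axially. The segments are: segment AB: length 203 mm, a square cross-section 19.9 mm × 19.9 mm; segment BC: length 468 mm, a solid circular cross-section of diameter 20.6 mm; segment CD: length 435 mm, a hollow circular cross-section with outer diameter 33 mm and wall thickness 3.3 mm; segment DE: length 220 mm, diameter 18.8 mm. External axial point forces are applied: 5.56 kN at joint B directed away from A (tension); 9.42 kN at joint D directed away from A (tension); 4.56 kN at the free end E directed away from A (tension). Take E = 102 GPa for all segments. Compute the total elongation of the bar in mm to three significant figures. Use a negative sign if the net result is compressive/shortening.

0.520 mm

Internal axial forces (sectioning from the free end, tension +): N_DE = 4.56 kN, N_CD = 13.98 kN, N_BC = 13.98 kN, N_AB = 19.54 kN.
A_AB = 396 mm².
A_BC = 333.3 mm².
A_CD = 307.9 mm².
A_DE = 277.6 mm².
δ_AB = 19540·203/(396·102000) = 0.0982 mm
δ_BC = 13980·468/(333.3·102000) = 0.1925 mm
δ_CD = 13980·435/(307.9·102000) = 0.1936 mm
δ_DE = 4560·220/(277.6·102000) = 0.03543 mm
δ = Σδ_i = 0.5197 mm.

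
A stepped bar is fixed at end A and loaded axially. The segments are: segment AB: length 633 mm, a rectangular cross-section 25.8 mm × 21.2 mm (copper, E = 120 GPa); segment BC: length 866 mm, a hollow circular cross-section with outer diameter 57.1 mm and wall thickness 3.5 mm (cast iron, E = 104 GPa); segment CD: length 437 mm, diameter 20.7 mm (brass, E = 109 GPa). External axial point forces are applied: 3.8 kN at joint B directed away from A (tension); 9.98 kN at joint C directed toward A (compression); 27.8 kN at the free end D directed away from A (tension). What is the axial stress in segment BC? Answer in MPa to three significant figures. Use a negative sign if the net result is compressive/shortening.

30.2 MPa

Internal axial forces (sectioning from the free end, tension +): N_CD = 27.8 kN, N_BC = 17.82 kN, N_AB = 21.62 kN.
A_BC = 589.4 mm².
σ_BC = N_BC/A_BC = 17820/589.4 = 30.24 MPa.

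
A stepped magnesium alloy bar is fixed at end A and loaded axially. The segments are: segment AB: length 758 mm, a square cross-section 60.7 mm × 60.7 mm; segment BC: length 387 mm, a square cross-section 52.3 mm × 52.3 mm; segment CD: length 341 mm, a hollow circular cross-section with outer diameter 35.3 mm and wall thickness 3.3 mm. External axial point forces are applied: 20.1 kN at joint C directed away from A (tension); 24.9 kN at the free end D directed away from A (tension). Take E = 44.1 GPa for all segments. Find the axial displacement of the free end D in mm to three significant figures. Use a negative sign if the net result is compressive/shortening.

Internal axial forces (sectioning from the free end, tension +): N_CD = 24.9 kN, N_BC = 45 kN, N_AB = 45 kN.
A_AB = 3684 mm².
A_BC = 2735 mm².
A_CD = 331.8 mm².
δ_AB = 45000·758/(3684·44100) = 0.2099 mm
δ_BC = 45000·387/(2735·44100) = 0.1444 mm
δ_CD = 24900·341/(331.8·44100) = 0.5804 mm
δ = Σδ_i = 0.9347 mm.

0.935 mm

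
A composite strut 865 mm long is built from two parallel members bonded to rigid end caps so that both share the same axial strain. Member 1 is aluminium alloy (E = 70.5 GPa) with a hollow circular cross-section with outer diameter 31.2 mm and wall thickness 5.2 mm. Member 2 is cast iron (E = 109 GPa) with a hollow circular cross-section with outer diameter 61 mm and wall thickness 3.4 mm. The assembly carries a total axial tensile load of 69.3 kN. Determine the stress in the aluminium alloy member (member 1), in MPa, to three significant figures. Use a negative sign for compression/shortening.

50.4 MPa

A_1 = 424.7 mm².
A_2 = 615.2 mm².
Equal strain + equilibrium ⇒ each member carries load in proportion to AE: A₁E₁ = 29940000 N, A₂E₂ = 67060000 N, ΣAE = 97010000 N.
σ₁ = P·E₁/ΣAE = 69300·70500/97010000 = 50.36 MPa.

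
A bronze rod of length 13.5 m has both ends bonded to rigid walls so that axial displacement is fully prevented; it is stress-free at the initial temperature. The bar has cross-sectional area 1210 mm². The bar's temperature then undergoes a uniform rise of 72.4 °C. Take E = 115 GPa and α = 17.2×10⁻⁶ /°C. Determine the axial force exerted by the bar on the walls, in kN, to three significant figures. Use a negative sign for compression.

-173 kN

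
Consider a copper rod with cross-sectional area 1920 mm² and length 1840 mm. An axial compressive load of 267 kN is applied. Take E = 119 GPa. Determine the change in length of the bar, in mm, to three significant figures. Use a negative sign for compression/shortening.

-2.15 mm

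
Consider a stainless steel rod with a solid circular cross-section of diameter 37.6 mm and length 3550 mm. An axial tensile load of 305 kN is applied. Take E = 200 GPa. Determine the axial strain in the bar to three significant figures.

0.00137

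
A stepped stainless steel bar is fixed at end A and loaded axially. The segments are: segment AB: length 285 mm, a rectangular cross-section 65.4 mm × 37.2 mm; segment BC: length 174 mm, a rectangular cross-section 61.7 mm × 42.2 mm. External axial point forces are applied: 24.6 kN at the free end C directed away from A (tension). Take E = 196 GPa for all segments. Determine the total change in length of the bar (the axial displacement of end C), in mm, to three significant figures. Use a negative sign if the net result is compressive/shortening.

0.0231 mm

Internal axial forces (sectioning from the free end, tension +): N_BC = 24.6 kN, N_AB = 24.6 kN.
A_AB = 2433 mm².
A_BC = 2604 mm².
δ_AB = 24600·285/(2433·196000) = 0.0147 mm
δ_BC = 24600·174/(2604·196000) = 0.008387 mm
δ = Σδ_i = 0.02309 mm.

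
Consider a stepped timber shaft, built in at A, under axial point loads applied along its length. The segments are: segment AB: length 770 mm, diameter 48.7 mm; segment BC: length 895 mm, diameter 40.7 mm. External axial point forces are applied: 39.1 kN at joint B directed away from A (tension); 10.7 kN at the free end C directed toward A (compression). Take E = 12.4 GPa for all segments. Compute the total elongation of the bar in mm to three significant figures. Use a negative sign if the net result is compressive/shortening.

0.353 mm

Internal axial forces (sectioning from the free end, tension +): N_BC = -10.7 kN, N_AB = 28.4 kN.
A_AB = 1863 mm².
A_BC = 1301 mm².
δ_AB = 28400·770/(1863·12400) = 0.9468 mm
δ_BC = -10700·895/(1301·12400) = -0.5936 mm
δ = Σδ_i = 0.3531 mm.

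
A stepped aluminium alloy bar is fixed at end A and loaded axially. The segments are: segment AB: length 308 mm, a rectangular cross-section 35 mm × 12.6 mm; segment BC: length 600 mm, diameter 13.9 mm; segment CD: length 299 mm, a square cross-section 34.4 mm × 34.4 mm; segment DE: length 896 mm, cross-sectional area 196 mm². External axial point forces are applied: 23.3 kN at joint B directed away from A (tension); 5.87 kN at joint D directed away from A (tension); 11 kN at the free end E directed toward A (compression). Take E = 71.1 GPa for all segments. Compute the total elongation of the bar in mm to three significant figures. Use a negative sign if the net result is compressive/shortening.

-0.832 mm

Internal axial forces (sectioning from the free end, tension +): N_DE = -11 kN, N_CD = -5.13 kN, N_BC = -5.13 kN, N_AB = 18.17 kN.
A_AB = 441 mm².
A_BC = 151.7 mm².
A_CD = 1183 mm².
δ_AB = 18170·308/(441·71100) = 0.1785 mm
δ_BC = -5130·600/(151.7·71100) = -0.2853 mm
δ_CD = -5130·299/(1183·71100) = -0.01823 mm
δ_DE = -11000·896/(196·71100) = -0.7073 mm
δ = Σδ_i = -0.8323 mm.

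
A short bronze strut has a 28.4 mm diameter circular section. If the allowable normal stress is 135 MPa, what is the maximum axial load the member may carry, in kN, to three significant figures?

A = 633.5 mm².
P_max = σ_allow · A = 135 · 633.5 = 85520 N = 85.52 kN.

85.5 kN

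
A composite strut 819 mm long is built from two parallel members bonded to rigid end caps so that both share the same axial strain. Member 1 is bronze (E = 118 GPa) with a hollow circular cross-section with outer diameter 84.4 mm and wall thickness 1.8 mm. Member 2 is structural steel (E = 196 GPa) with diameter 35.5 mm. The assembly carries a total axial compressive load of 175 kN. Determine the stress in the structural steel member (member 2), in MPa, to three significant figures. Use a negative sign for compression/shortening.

-138 MPa

A_1 = 467.1 mm².
A_2 = 989.8 mm².
Equal strain + equilibrium ⇒ each member carries load in proportion to AE: A₁E₁ = 55120000 N, A₂E₂ = 194000000 N, ΣAE = 249100000 N.
σ₂ = P·E₂/ΣAE = -175000·196000/249100000 = -137.7 MPa.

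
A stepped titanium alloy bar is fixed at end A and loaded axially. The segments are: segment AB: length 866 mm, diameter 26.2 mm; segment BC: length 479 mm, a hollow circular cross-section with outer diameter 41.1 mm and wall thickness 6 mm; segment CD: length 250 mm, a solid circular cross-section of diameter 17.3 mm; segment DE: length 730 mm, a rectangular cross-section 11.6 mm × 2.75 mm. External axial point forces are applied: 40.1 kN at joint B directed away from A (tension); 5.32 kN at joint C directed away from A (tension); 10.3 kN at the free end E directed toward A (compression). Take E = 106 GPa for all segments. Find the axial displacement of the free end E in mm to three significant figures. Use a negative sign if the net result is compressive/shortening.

-1.83 mm

Internal axial forces (sectioning from the free end, tension +): N_DE = -10.3 kN, N_CD = -10.3 kN, N_BC = -4.98 kN, N_AB = 35.12 kN.
A_AB = 539.1 mm².
A_BC = 661.6 mm².
A_CD = 235.1 mm².
A_DE = 31.9 mm².
δ_AB = 35120·866/(539.1·106000) = 0.5322 mm
δ_BC = -4980·479/(661.6·106000) = -0.03401 mm
δ_CD = -10300·250/(235.1·106000) = -0.1033 mm
δ_DE = -10300·730/(31.9·106000) = -2.224 mm
δ = Σδ_i = -1.829 mm.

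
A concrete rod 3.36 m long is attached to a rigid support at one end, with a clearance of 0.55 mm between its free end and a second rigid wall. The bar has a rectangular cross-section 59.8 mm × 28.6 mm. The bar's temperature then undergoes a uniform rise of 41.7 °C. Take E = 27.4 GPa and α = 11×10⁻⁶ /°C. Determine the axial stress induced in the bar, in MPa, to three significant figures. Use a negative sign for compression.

-8.08 MPa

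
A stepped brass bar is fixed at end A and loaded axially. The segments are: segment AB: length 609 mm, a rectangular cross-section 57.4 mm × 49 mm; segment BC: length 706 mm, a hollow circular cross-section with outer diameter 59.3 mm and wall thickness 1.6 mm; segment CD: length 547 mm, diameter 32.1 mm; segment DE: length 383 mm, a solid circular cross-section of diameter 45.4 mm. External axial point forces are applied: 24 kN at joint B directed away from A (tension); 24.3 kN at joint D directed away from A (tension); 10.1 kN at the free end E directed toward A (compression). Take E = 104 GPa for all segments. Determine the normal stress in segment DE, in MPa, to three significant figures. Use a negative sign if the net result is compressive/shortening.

Internal axial forces (sectioning from the free end, tension +): N_DE = -10.1 kN, N_CD = 14.2 kN, N_BC = 14.2 kN, N_AB = 38.2 kN.
A_DE = 1619 mm².
σ_DE = N_DE/A_DE = -10100/1619 = -6.239 MPa.

-6.24 MPa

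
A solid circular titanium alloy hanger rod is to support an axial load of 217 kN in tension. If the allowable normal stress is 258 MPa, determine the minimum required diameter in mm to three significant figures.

32.7 mm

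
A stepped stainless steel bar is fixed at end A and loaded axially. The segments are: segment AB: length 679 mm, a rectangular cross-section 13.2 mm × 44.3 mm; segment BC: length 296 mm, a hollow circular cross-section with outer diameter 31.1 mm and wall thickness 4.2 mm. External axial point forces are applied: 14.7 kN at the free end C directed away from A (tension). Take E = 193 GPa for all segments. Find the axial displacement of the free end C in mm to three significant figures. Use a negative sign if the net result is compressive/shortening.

0.152 mm

Internal axial forces (sectioning from the free end, tension +): N_BC = 14.7 kN, N_AB = 14.7 kN.
A_AB = 584.8 mm².
A_BC = 354.9 mm².
δ_AB = 14700·679/(584.8·193000) = 0.08844 mm
δ_BC = 14700·296/(354.9·193000) = 0.06352 mm
δ = Σδ_i = 0.152 mm.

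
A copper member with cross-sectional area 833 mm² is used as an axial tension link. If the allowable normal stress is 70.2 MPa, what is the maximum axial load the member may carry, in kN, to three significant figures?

58.5 kN

P_max = σ_allow · A = 70.2 · 833 = 58480 N = 58.48 kN.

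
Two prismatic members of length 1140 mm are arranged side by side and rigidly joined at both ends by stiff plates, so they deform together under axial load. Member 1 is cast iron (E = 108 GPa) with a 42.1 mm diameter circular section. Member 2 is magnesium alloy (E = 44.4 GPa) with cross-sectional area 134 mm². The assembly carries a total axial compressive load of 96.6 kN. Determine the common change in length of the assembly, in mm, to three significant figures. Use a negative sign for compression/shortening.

A_1 = 1392 mm².
Equal strain + equilibrium ⇒ each member carries load in proportion to AE: A₁E₁ = 150300000 N, A₂E₂ = 5950000 N, ΣAE = 156300000 N.
δ = PL/ΣAE = -96600·1140/156300000 = -0.7046 mm.

-0.705 mm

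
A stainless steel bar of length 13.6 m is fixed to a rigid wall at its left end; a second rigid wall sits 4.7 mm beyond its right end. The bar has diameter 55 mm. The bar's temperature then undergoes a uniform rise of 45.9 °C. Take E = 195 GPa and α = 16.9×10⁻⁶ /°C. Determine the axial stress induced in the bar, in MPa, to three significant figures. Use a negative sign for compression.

-83.9 MPa

Free thermal expansion αLΔT = 16.9e-6 · 13600 · 45.9 = 10.55 mm.
The walls engage after the gap closes; constrained expansion = 10.55 − 4.7 = 5.85 mm.
The walls impose strain ε = −(5.85)/13600 = -4.3012e-04; σ = Eε = 195000 · -4.3012e-04 = -83.87 MPa.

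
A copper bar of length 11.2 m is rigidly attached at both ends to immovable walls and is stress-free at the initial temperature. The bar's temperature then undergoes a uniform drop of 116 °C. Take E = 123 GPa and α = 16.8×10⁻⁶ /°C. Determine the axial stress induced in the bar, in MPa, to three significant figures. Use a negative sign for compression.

Free thermal expansion αLΔT = 16.8e-6 · 11200 · -116 = -21.83 mm.
The walls impose strain ε = −(-21.83)/11200 = 1.9488e-03; σ = Eε = 123000 · 1.9488e-03 = 239.7 MPa.

240 MPa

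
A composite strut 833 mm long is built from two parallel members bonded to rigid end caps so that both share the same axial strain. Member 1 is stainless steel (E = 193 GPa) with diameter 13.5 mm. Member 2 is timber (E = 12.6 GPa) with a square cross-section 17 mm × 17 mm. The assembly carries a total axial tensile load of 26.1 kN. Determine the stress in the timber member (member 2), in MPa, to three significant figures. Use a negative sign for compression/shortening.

A_1 = 143.1 mm².
A_2 = 289 mm².
Equal strain + equilibrium ⇒ each member carries load in proportion to AE: A₁E₁ = 27630000 N, A₂E₂ = 3641000 N, ΣAE = 31270000 N.
σ₂ = P·E₂/ΣAE = 26100·12600/31270000 = 10.52 MPa.

10.5 MPa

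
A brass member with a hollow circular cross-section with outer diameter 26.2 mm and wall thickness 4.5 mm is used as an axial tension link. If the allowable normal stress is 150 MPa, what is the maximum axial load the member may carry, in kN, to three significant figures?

46.0 kN

A = 306.8 mm².
P_max = σ_allow · A = 150 · 306.8 = 46020 N = 46.02 kN.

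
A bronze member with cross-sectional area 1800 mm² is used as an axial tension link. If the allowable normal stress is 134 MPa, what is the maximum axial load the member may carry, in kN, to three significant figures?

241 kN

P_max = σ_allow · A = 134 · 1800 = 241200 N = 241.2 kN.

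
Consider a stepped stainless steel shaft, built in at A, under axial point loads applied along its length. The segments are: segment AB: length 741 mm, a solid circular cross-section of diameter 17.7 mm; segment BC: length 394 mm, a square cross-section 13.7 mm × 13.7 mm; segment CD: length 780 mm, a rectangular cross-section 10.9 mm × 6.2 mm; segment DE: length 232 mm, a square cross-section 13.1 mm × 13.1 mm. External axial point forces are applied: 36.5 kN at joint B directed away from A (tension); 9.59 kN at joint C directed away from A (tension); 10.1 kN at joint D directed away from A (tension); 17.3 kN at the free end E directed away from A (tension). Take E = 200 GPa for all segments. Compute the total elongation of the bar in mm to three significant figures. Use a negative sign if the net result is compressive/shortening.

3.19 mm

Internal axial forces (sectioning from the free end, tension +): N_DE = 17.3 kN, N_CD = 27.4 kN, N_BC = 36.99 kN, N_AB = 73.49 kN.
A_AB = 246.1 mm².
A_BC = 187.7 mm².
A_CD = 67.58 mm².
A_DE = 171.6 mm².
δ_AB = 73490·741/(246.1·200000) = 1.107 mm
δ_BC = 36990·394/(187.7·200000) = 0.3882 mm
δ_CD = 27400·780/(67.58·200000) = 1.581 mm
δ_DE = 17300·232/(171.6·200000) = 0.1169 mm
δ = Σδ_i = 3.193 mm.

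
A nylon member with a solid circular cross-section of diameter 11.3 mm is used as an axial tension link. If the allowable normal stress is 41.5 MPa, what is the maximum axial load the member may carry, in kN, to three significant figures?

A = 100.3 mm².
P_max = σ_allow · A = 41.5 · 100.3 = 4162 N = 4.162 kN.

4.16 kN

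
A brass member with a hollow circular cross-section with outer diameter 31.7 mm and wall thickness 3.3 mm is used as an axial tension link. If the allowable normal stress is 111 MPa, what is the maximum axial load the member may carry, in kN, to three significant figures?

32.7 kN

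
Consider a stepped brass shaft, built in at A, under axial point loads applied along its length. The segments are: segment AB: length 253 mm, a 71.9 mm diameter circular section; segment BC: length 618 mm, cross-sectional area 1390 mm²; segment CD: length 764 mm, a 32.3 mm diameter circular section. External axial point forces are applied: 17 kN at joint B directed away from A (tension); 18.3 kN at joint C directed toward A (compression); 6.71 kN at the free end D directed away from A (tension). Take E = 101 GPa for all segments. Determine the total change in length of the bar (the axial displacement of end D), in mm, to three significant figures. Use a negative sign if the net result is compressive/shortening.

Internal axial forces (sectioning from the free end, tension +): N_CD = 6.71 kN, N_BC = -11.59 kN, N_AB = 5.41 kN.
A_AB = 4060 mm².
A_CD = 819.4 mm².
δ_AB = 5410·253/(4060·101000) = 0.003338 mm
δ_BC = -11590·618/(1390·101000) = -0.05102 mm
δ_CD = 6710·764/(819.4·101000) = 0.06194 mm
δ = Σδ_i = 0.01426 mm.

0.0143 mm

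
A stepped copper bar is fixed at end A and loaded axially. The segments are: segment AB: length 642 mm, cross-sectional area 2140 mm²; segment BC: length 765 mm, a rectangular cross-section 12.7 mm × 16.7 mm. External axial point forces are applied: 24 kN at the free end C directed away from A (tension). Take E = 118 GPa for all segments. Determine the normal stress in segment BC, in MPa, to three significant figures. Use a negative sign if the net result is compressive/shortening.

113 MPa

Internal axial forces (sectioning from the free end, tension +): N_BC = 24 kN, N_AB = 24 kN.
A_BC = 212.1 mm².
σ_BC = N_BC/A_BC = 24000/212.1 = 113.2 MPa.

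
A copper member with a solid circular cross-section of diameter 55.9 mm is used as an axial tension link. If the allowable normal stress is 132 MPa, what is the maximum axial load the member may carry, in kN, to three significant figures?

A = 2454 mm².
P_max = σ_allow · A = 132 · 2454 = 324000 N = 324 kN.

324 kN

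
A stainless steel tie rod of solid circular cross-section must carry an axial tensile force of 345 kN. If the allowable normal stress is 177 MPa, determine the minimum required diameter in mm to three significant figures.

49.8 mm

Required area A ≥ P/σ_allow = 345000/177 = 1949 mm².
For a solid circular section, d ≥ √(4A/π) = 49.82 mm.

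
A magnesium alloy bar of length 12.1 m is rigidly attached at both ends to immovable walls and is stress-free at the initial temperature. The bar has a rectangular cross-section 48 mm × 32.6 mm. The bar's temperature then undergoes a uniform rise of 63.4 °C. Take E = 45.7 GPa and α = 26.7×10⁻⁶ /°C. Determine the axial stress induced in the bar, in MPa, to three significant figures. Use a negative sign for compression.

Free thermal expansion αLΔT = 26.7e-6 · 12100 · 63.4 = 20.48 mm.
The walls impose strain ε = −(20.48)/12100 = -1.6928e-03; σ = Eε = 45700 · -1.6928e-03 = -77.36 MPa.

-77.4 MPa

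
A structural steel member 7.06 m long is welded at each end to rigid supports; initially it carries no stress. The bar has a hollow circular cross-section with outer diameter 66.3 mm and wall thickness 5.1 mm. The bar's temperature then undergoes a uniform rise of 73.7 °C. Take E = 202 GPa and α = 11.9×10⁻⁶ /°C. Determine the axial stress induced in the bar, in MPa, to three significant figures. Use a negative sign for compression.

-177 MPa

Free thermal expansion αLΔT = 11.9e-6 · 7060 · 73.7 = 6.192 mm.
The walls impose strain ε = −(6.192)/7060 = -8.7703e-04; σ = Eε = 202000 · -8.7703e-04 = -177.2 MPa.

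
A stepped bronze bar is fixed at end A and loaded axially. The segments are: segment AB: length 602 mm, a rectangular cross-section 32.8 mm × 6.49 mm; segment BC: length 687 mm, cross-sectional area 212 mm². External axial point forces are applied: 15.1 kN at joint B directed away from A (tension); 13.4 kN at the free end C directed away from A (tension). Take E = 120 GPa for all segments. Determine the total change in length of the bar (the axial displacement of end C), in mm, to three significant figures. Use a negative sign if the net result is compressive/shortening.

1.03 mm

Internal axial forces (sectioning from the free end, tension +): N_BC = 13.4 kN, N_AB = 28.5 kN.
A_AB = 212.9 mm².
δ_AB = 28500·602/(212.9·120000) = 0.6716 mm
δ_BC = 13400·687/(212·120000) = 0.3619 mm
δ = Σδ_i = 1.034 mm.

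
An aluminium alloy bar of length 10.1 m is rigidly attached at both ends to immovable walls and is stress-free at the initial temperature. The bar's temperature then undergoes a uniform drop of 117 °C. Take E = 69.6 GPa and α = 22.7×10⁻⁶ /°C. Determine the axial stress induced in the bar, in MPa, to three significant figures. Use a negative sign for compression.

Free thermal expansion αLΔT = 22.7e-6 · 10100 · -117 = -26.82 mm.
The walls impose strain ε = −(-26.82)/10100 = 2.6559e-03; σ = Eε = 69600 · 2.6559e-03 = 184.9 MPa.

185 MPa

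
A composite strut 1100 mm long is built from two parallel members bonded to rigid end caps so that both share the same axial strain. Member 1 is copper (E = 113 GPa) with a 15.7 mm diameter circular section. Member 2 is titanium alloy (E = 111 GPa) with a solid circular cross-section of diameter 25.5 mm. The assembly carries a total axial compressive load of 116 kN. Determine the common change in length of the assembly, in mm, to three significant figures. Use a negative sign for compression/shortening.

A_1 = 193.6 mm².
A_2 = 510.7 mm².
Equal strain + equilibrium ⇒ each member carries load in proportion to AE: A₁E₁ = 21880000 N, A₂E₂ = 56690000 N, ΣAE = 78560000 N.
δ = PL/ΣAE = -116000·1100/78560000 = -1.624 mm.

-1.62 mm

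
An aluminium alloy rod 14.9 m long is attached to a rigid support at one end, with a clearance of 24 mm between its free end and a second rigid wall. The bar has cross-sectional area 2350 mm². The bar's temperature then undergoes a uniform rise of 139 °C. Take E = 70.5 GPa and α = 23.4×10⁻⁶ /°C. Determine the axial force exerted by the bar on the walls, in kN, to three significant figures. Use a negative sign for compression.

-272 kN

Free thermal expansion αLΔT = 23.4e-6 · 14900 · 139 = 48.46 mm.
The walls engage after the gap closes; constrained expansion = 48.46 − 24 = 24.46 mm.
The walls impose strain ε = −(24.46)/14900 = -1.6419e-03; σ = Eε = 70500 · -1.6419e-03 = -115.8 MPa.
Wall reaction R = σ·A = -115.8·2350 = -272000 N = -272 kN.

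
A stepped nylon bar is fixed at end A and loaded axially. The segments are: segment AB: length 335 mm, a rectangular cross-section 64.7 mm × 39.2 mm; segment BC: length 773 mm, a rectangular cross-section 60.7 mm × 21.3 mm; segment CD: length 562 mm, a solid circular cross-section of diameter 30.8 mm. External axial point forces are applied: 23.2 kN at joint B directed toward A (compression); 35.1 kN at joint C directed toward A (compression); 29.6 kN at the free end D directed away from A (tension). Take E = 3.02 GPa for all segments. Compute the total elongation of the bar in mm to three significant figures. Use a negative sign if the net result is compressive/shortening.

5.05 mm

Internal axial forces (sectioning from the free end, tension +): N_CD = 29.6 kN, N_BC = -5.5 kN, N_AB = -28.7 kN.
A_AB = 2536 mm².
A_BC = 1293 mm².
A_CD = 745.1 mm².
δ_AB = -28700·335/(2536·3020) = -1.255 mm
δ_BC = -5500·773/(1293·3020) = -1.089 mm
δ_CD = 29600·562/(745.1·3020) = 7.393 mm
δ = Σδ_i = 5.049 mm.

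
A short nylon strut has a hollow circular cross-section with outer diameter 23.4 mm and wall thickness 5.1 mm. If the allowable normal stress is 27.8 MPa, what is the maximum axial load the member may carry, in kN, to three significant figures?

8.15 kN

A = 293.2 mm².
P_max = σ_allow · A = 27.8 · 293.2 = 8151 N = 8.151 kN.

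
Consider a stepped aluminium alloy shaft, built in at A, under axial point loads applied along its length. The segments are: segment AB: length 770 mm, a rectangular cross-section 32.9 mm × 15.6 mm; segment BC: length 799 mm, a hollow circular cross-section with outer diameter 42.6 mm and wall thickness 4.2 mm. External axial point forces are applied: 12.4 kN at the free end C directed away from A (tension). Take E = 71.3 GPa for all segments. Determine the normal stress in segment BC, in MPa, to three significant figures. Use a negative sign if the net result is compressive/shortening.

24.5 MPa

Internal axial forces (sectioning from the free end, tension +): N_BC = 12.4 kN, N_AB = 12.4 kN.
A_BC = 506.7 mm².
σ_BC = N_BC/A_BC = 12400/506.7 = 24.47 MPa.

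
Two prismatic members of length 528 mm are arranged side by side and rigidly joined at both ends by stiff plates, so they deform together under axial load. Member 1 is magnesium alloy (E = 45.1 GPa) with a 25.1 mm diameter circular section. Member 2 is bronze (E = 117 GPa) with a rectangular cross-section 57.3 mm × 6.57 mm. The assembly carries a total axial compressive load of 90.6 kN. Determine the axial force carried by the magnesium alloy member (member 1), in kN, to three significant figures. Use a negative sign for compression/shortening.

-30.5 kN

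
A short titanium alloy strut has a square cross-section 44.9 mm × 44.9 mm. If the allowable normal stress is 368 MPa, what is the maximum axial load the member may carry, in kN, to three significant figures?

A = 2016 mm².
P_max = σ_allow · A = 368 · 2016 = 741900 N = 741.9 kN.

742 kN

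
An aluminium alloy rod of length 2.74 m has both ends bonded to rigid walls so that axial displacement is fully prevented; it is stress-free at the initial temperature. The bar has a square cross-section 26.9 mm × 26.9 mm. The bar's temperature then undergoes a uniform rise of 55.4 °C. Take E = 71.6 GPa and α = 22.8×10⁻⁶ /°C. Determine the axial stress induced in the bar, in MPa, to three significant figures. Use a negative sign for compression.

Free thermal expansion αLΔT = 22.8e-6 · 2740 · 55.4 = 3.461 mm.
The walls impose strain ε = −(3.461)/2740 = -1.2631e-03; σ = Eε = 71600 · -1.2631e-03 = -90.44 MPa.

-90.4 MPa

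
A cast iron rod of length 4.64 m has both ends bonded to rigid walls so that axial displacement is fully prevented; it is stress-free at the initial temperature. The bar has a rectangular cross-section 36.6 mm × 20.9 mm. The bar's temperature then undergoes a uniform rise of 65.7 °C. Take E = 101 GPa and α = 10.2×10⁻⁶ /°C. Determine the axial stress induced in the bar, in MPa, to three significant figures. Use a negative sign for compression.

-67.7 MPa

Free thermal expansion αLΔT = 10.2e-6 · 4640 · 65.7 = 3.109 mm.
The walls impose strain ε = −(3.109)/4640 = -6.7014e-04; σ = Eε = 101000 · -6.7014e-04 = -67.68 MPa.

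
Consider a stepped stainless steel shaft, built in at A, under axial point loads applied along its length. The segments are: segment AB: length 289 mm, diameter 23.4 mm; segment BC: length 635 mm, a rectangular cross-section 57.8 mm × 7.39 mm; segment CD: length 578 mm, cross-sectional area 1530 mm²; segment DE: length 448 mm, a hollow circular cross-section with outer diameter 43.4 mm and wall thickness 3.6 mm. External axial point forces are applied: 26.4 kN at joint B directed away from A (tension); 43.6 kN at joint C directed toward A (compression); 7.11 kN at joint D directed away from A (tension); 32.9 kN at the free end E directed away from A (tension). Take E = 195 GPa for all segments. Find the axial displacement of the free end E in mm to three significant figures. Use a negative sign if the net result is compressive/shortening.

0.297 mm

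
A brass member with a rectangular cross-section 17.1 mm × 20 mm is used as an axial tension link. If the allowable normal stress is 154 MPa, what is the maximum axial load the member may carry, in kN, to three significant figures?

A = 342 mm².
P_max = σ_allow · A = 154 · 342 = 52670 N = 52.67 kN.

52.7 kN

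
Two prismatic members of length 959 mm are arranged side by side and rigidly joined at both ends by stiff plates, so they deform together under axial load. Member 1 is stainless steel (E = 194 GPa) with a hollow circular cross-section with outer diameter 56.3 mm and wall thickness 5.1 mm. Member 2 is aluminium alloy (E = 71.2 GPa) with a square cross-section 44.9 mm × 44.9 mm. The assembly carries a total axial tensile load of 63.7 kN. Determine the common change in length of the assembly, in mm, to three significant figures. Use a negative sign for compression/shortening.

0.202 mm

A_1 = 820.3 mm².
A_2 = 2016 mm².
Equal strain + equilibrium ⇒ each member carries load in proportion to AE: A₁E₁ = 159100000 N, A₂E₂ = 143500000 N, ΣAE = 302700000 N.
δ = PL/ΣAE = 63700·959/302700000 = 0.2018 mm.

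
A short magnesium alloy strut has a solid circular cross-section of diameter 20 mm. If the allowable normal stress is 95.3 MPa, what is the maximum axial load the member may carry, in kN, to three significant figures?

29.9 kN

A = 314.2 mm².
P_max = σ_allow · A = 95.3 · 314.2 = 29940 N = 29.94 kN.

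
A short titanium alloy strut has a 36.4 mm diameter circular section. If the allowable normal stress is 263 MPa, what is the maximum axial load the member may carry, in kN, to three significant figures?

274 kN

A = 1041 mm².
P_max = σ_allow · A = 263 · 1041 = 273700 N = 273.7 kN.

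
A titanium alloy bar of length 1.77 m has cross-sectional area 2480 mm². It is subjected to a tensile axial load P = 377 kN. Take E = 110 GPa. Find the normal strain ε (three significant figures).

0.00138

σ = N/A = 152 MPa; ε = σ/E = 152/110000 = 1.382e-03.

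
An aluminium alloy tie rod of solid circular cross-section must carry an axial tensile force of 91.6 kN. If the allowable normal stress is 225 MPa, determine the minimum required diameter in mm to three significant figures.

Required area A ≥ P/σ_allow = 91600/225 = 407.1 mm².
For a solid circular section, d ≥ √(4A/π) = 22.77 mm.

22.8 mm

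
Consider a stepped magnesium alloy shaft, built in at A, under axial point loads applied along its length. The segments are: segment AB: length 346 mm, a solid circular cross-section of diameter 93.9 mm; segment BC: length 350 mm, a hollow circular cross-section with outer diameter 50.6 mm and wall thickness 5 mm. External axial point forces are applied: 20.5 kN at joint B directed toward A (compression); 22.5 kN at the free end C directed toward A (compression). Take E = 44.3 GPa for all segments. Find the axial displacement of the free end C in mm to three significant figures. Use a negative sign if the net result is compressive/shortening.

-0.297 mm

Internal axial forces (sectioning from the free end, tension +): N_BC = -22.5 kN, N_AB = -43 kN.
A_AB = 6925 mm².
A_BC = 716.3 mm².
δ_AB = -43000·346/(6925·44300) = -0.0485 mm
δ_BC = -22500·350/(716.3·44300) = -0.2482 mm
δ = Σδ_i = -0.2967 mm.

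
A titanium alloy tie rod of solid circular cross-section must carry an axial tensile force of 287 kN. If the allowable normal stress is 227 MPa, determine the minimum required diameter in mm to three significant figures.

Required area A ≥ P/σ_allow = 287000/227 = 1264 mm².
For a solid circular section, d ≥ √(4A/π) = 40.12 mm.

40.1 mm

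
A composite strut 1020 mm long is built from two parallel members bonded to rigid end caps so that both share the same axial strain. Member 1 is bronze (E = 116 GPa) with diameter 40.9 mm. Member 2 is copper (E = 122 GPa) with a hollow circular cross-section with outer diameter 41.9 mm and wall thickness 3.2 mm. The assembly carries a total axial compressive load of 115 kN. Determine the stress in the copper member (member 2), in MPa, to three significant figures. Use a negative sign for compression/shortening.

-70.2 MPa

A_1 = 1314 mm².
A_2 = 389.1 mm².
Equal strain + equilibrium ⇒ each member carries load in proportion to AE: A₁E₁ = 152400000 N, A₂E₂ = 47460000 N, ΣAE = 199900000 N.
σ₂ = P·E₂/ΣAE = -115000·122000/199900000 = -70.2 MPa.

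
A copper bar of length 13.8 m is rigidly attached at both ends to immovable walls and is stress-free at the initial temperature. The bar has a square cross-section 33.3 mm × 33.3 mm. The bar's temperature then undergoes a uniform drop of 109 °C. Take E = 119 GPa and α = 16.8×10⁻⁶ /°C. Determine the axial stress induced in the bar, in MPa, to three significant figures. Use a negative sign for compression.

Free thermal expansion αLΔT = 16.8e-6 · 13800 · -109 = -25.27 mm.
The walls impose strain ε = −(-25.27)/13800 = 1.8312e-03; σ = Eε = 119000 · 1.8312e-03 = 217.9 MPa.

218 MPa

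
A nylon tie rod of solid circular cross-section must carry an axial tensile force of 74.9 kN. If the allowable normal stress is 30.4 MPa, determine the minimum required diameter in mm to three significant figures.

Required area A ≥ P/σ_allow = 74900/30.4 = 2464 mm².
For a solid circular section, d ≥ √(4A/π) = 56.01 mm.

56.0 mm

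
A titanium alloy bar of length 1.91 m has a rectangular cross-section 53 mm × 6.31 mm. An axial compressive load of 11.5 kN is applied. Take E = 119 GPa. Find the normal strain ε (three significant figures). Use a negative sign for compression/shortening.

-2.89e-04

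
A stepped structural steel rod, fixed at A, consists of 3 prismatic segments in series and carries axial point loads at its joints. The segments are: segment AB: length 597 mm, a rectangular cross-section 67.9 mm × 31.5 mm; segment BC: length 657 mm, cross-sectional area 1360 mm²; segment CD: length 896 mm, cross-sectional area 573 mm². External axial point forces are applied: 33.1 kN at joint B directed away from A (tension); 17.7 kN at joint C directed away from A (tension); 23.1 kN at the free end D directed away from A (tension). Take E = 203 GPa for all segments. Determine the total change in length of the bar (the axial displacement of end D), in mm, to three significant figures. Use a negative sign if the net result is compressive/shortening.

Internal axial forces (sectioning from the free end, tension +): N_CD = 23.1 kN, N_BC = 40.8 kN, N_AB = 73.9 kN.
A_AB = 2139 mm².
δ_AB = 73900·597/(2139·203000) = 0.1016 mm
δ_BC = 40800·657/(1360·203000) = 0.09709 mm
δ_CD = 23100·896/(573·203000) = 0.1779 mm
δ = Σδ_i = 0.3766 mm.

0.377 mm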